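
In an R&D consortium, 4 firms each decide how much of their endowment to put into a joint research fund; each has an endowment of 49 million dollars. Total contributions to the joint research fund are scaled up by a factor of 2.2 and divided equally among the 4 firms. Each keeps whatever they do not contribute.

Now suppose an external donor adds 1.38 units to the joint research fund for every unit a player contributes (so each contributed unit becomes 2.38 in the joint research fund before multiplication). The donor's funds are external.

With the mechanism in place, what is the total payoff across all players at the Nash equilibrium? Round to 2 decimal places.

1026.26 million dollars

Under the mechanism each unit contributed yields 2.2 × 2.38 / 4 = 1.3090 back to its contributor per unit of net cost, which exceeds 1, making full contribution the dominant choice for everyone.
So the Nash equilibrium is full contribution by all 4; the group earns 2.2 × 2.38 × 196 = 1026.26.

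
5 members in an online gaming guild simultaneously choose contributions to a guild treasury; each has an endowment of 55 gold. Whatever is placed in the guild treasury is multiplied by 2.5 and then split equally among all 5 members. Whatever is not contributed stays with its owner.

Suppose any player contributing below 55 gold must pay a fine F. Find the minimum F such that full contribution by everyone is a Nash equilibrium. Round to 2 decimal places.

27.50 gold

Given the others contribute fully, the best deviation is to contribute 0 (any partial contribution still incurs the fine and gives up units whose private return 0.5000 is below 1).
Deviating from 55 to 0 saves 55 gold but forfeits the deviator's share of the drop in the guild treasury: 2.5/5 × 55 = 27.50.
So the deviation gain is 55 − 27.50 = 27.50, and the fine must be at least 27.50 gold to wipe it out.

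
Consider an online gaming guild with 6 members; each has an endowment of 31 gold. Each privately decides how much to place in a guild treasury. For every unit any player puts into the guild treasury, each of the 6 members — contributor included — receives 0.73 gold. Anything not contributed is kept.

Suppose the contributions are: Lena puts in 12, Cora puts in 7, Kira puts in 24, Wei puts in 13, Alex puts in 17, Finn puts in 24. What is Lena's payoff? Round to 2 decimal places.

Total contributed: 12 + 7 + 24 + 13 + 17 + 24 = 97.
Each receives 0.73 × 97 = 70.81 from the guild treasury.
Lena keeps 31 − 12 = 19, so Lena's payoff is 19 + 70.81 = 89.81.

89.81 gold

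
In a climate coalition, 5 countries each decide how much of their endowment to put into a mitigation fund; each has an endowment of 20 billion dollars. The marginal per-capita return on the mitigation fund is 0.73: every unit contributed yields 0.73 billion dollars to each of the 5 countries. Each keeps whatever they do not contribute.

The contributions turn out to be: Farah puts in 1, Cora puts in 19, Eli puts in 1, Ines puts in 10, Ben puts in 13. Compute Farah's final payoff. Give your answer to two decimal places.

51.12 billion dollars

Total contributed: 1 + 19 + 1 + 10 + 13 = 44.
Each receives 0.73 × 44 = 32.12 from the mitigation fund.
Farah keeps 20 − 1 = 19, so Farah's payoff is 19 + 32.12 = 51.12.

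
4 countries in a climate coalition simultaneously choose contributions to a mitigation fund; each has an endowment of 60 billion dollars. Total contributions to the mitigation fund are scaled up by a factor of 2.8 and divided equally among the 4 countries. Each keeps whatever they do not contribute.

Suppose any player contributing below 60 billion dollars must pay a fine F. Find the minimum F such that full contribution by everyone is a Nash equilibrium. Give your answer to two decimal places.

18.00 billion dollars

Given the others contribute fully, the best deviation is to contribute 0 (any partial contribution still incurs the fine and gives up units whose private return 0.7000 is below 1).
Deviating from 60 to 0 saves 60 billion dollars but forfeits the deviator's share of the drop in the mitigation fund: 2.8/4 × 60 = 42.00.
So the deviation gain is 60 − 42.00 = 18.00, and the fine must be at least 18.00 billion dollars to wipe it out.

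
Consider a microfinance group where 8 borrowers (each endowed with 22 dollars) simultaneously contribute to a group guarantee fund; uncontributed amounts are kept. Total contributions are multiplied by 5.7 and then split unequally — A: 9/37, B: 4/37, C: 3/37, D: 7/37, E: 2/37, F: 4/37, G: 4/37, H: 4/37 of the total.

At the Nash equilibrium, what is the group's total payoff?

Each unit j contributes comes back to j as 5.7 × (j's share), so j prefers to contribute only if that share exceeds 1/5.7 = 0.1754; otherwise keeping the unit dominates.
A and D clear that bar, contributing 22 each; the remaining 6 contribute 0. Total contributed: 44.
The group guarantee fund pays out 5.7 × 44 = 250.80 in total (split across the unequal shares, but the aggregate is all that matters for the group sum).
The 6 free-riders keep 22 each, adding 132. Group total = 132 + 250.80 = 382.80.

382.80 dollars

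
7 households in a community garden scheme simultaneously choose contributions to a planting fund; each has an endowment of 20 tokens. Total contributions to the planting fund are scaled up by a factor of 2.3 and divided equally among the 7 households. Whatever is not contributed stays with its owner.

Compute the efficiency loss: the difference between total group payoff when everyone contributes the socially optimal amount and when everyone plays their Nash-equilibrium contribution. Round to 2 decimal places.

182.00 tokens

Each contributed unit returns 2.3/7 = 0.3286 to its contributor — below 1 — so contributing 0 is dominant for every player. At the Nash equilibrium everyone keeps their 20, and the group total is 7 × 20 = 140.
Each contributed unit returns 2.300 to the group as a whole (0.3286 to each of 7 players), which exceeds 1, so the social optimum is full contribution: group total = 2.300 × 140 = 322.00.
Efficiency loss = 322.00 − 140 = 182.00.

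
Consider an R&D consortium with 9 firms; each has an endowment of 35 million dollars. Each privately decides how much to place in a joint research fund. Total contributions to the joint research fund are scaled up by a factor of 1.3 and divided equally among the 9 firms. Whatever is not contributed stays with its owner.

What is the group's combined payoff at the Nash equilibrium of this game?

315.00 million dollars

Each contributed unit returns 1.3/9 = 0.1444 to its contributor — below 1 — so contributing 0 is dominant for every player. At the Nash equilibrium everyone keeps their 35, and the group total is 9 × 35 = 315.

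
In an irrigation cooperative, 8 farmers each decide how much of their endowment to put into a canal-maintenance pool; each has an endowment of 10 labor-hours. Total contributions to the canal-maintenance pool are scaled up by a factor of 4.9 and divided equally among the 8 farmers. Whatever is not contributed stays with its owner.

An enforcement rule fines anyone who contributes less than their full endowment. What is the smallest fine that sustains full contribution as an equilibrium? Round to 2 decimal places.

Given the others contribute fully, the best deviation is to contribute 0 (any partial contribution still incurs the fine and gives up units whose private return 0.6125 is below 1).
Deviating from 10 to 0 saves 10 labor-hours but forfeits the deviator's share of the drop in the canal-maintenance pool: 4.9/8 × 10 = 6.12.
So the deviation gain is 10 − 6.12 = 3.88, and the fine must be at least 3.88 labor-hours to wipe it out.

3.88 labor-hours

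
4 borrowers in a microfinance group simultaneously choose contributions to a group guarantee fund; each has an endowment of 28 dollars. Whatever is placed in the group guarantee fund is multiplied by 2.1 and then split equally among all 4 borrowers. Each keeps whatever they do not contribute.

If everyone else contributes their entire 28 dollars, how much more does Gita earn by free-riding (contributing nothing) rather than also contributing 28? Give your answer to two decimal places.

13.30 dollars

Switching from a contribution of 28 to 0 lets Gita keep an extra 28 dollars, but lowers the group guarantee fund by 28, which costs Gita their own share of that drop: 2.1/4 × 28 = 14.70.
Net gain = 28 − 14.70 = 13.30. The private return per contributed unit (0.5250) is below 1, so free-riding is indeed the best response regardless of what the others do.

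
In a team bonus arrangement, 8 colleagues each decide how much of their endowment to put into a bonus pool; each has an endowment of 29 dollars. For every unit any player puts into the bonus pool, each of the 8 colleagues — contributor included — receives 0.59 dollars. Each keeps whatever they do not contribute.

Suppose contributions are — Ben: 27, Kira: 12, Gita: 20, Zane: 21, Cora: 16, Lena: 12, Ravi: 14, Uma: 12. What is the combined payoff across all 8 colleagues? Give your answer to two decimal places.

Total contributed: 27 + 12 + 20 + 21 + 16 + 12 + 14 + 12 = 134; total kept: 8 × 29 − 134 = 98.
The bonus pool pays out 0.59 × 8 × 134 = 632.48 in aggregate.
Group total = 98 + 632.48 = 730.48.

730.48 dollars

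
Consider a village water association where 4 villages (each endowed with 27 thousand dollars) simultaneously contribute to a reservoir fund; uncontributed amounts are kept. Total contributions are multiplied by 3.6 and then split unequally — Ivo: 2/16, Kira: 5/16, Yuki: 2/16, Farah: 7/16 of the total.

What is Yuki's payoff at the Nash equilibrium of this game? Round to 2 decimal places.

51.30 thousand dollars

Player j's private return per contributed unit is 3.6 × (j's share). Contributing is weakly dominant for j when that share is at least 1/3.6 = 0.2778, and contributing 0 is dominant otherwise.
Kira and Farah clear that bar, contributing 27 each; the remaining 2 contribute 0. Total contributed: 54.
Yuki keeps 27 and receives 3.6 × 54 × 2/16 = 24.30 from the reservoir fund, for a payoff of 51.30.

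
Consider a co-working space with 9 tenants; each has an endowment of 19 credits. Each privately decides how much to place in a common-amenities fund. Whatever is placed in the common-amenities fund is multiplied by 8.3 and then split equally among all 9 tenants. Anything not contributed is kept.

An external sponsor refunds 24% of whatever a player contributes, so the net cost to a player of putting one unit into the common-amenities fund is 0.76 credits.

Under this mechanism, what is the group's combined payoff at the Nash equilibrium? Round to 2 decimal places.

1460.34 credits

Under the mechanism each unit contributed yields (8.3/9) / 0.76 = 1.2135 back to its contributor per unit of net cost, which exceeds 1, making full contribution the dominant choice for everyone.
So the Nash equilibrium is full contribution by all 9; the group earns 9 × (19 × 0.24 + 8.3 × 19) = 1460.34.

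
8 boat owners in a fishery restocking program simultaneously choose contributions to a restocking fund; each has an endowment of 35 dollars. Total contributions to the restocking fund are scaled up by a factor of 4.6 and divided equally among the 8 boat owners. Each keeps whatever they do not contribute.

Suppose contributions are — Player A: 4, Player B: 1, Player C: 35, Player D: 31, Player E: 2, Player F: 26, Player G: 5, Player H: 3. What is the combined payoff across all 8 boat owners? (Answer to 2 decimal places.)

Total contributed: 4 + 1 + 35 + 31 + 2 + 26 + 5 + 3 = 107; total kept: 8 × 35 − 107 = 173.
The restocking fund pays out 4.6 × 107 = 492.20 in aggregate.
Group total = 173 + 492.20 = 665.20.

665.20 dollars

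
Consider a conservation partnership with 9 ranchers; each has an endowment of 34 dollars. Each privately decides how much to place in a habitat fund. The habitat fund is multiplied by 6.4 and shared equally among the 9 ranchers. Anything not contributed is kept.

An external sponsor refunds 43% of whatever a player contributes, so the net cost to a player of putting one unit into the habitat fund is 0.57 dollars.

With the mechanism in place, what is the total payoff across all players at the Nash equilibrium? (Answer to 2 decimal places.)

2089.98 dollars

The effective private return per unit is now (6.4/9) / 0.57 = 1.2476 > 1, so every player's dominant strategy flips to full contribution.
So the Nash equilibrium is full contribution by all 9; the group earns 9 × (34 × 0.43 + 6.4 × 34) = 2089.98.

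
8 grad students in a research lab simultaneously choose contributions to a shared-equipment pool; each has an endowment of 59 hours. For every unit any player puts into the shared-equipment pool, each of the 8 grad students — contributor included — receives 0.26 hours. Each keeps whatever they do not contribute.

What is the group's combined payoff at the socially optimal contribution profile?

Each contributed unit returns 2.080 to the group as a whole (0.26 to each of 8 players), which exceeds 1, so the social optimum is full contribution: group total = 2.080 × 472 = 981.76.

981.76 hours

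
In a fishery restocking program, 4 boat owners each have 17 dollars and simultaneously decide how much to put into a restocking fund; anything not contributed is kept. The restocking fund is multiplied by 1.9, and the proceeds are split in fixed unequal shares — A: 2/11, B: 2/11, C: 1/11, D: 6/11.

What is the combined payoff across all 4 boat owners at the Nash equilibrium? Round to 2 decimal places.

Each unit j contributes comes back to j as 1.9 × (j's share), so j prefers to contribute only if that share exceeds 1/1.9 = 0.5263; otherwise keeping the unit dominates.
Only D (6/11) clears that bar, contributing 17; the remaining 3 contribute 0. Total contributed: 17.
The restocking fund pays out 1.9 × 17 = 32.30 in total (split across the unequal shares, but the aggregate is all that matters for the group sum).
The 3 free-riders keep 17 each, adding 51. Group total = 51 + 32.30 = 83.30.

83.30 dollars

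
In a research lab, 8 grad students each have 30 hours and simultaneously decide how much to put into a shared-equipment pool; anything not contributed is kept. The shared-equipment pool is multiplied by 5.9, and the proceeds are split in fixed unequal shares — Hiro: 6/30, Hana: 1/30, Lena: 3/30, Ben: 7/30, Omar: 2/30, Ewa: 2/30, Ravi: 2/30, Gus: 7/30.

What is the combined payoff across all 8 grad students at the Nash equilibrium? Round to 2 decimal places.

681.00 hours

For player j, contributing a unit is worthwhile iff 5.9 × (j's share) ≥ 1, i.e. iff j's share is at least 0.1695.
The shares above 0.1695 belong to Hiro, Ben and Gus, contributing 30 each; the remaining 5 contribute 0. Total contributed: 90.
The shared-equipment pool pays out 5.9 × 90 = 531.00 in total (split across the unequal shares, but the aggregate is all that matters for the group sum).
The 5 free-riders keep 30 each, adding 150. Group total = 150 + 531.00 = 681.00.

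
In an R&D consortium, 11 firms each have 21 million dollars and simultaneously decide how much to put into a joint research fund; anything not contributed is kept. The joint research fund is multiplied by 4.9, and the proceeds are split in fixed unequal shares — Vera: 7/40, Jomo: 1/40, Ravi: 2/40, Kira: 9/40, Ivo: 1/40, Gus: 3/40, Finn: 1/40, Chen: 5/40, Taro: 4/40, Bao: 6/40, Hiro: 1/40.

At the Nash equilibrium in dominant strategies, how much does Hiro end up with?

A player with share s gets back 4.9·s per unit contributed, so full contribution is dominant for anyone with s > 1/4.9 = 0.2041 and zero contribution is dominant for anyone below.
Kira alone (share 9/40) is above the threshold, contributing 21; the remaining 10 contribute 0. Total contributed: 21.
Hiro keeps 21 and receives 4.9 × 21 × 1/40 = 2.57 from the joint research fund, for a payoff of 23.57.

23.57 million dollars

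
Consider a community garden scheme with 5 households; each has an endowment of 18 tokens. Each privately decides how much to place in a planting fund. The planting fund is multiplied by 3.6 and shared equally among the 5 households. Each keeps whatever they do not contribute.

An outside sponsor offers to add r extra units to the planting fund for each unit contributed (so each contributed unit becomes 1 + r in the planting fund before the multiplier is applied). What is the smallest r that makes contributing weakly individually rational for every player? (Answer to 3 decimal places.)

0.389

With matching at rate r, one contributed unit becomes (1 + r) in the planting fund and returns 3.6 × (1 + r) / 5 to the contributor.
Setting this equal to 1: 1 + r = 5/3.6 = 1.3889.
So the minimum matching rate is r = 1.3889 − 1 = 0.389.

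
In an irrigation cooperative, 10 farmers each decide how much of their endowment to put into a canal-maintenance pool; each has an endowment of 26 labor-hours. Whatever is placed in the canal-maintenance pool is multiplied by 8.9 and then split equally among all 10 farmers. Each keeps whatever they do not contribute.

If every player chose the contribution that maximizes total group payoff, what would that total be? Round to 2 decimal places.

Each contributed unit returns 8.900 to the group as a whole (0.8900 to each of 10 players), which exceeds 1, so the social optimum is full contribution: group total = 8.900 × 260 = 2314.00.

2314.00 labor-hours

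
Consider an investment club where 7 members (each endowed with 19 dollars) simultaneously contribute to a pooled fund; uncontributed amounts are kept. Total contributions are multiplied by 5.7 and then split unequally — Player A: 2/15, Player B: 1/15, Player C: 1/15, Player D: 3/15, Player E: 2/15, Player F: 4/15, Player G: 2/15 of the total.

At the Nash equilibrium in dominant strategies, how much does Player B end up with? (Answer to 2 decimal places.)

33.44 dollars

Each unit j contributes comes back to j as 5.7 × (j's share), so j prefers to contribute only if that share exceeds 1/5.7 = 0.1754; otherwise keeping the unit dominates.
Player D and Player F clear that bar, contributing 19 each; the remaining 5 contribute 0. Total contributed: 38.
Player B keeps 19 and receives 5.7 × 38 × 1/15 = 14.44 from the pooled fund, for a payoff of 33.44.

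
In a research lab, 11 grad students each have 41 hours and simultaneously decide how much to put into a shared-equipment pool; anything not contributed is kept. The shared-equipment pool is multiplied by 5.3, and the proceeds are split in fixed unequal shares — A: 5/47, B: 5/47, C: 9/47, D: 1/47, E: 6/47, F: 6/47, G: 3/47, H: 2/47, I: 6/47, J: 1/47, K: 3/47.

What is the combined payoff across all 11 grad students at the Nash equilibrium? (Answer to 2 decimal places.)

627.30 hours

Player j's private return per contributed unit is 5.3 × (j's share). Contributing is weakly dominant for j when that share is at least 1/5.3 = 0.1887, and contributing 0 is dominant otherwise.
Only C (9/47) clears that bar, contributing 41; the remaining 10 contribute 0. Total contributed: 41.
The shared-equipment pool pays out 5.3 × 41 = 217.30 in total (split across the unequal shares, but the aggregate is all that matters for the group sum).
The 10 free-riders keep 41 each, adding 410. Group total = 410 + 217.30 = 627.30.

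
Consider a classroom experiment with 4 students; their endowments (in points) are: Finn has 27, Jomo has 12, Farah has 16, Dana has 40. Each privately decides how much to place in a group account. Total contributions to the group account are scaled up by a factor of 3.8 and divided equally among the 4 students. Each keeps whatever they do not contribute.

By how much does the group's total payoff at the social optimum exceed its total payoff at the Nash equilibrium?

266.00 points

The private return per contributed unit is 3.8/4 = 0.9500 < 1 for every player regardless of endowment, so the Nash equilibrium is zero contribution and the group total is Σ E_j = 27 + 12 + 16 + 40 = 95.
Each contributed unit returns 3.800 to the group, so the social optimum is full contribution by everyone: group total = 3.800 × 95 = 361.00.
Efficiency loss = (3.800 − 1) × 95 = 266.00.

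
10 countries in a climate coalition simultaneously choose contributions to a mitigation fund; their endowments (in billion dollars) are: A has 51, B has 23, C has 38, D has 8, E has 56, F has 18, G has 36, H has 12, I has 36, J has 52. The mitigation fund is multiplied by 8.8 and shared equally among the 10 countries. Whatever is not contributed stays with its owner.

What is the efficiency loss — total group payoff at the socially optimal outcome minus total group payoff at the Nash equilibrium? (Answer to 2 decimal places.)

2574.00 billion dollars

The private return per contributed unit is 8.8/10 = 0.8800 < 1 for every player regardless of endowment, so the Nash equilibrium is zero contribution and the group total is Σ E_j = 51 + 23 + 38 + 8 + 56 + 18 + 36 + 12 + 36 + 52 = 330.
Each contributed unit returns 8.800 to the group, so the social optimum is full contribution by everyone: group total = 8.800 × 330 = 2904.00.
Efficiency loss = (8.800 − 1) × 330 = 2574.00.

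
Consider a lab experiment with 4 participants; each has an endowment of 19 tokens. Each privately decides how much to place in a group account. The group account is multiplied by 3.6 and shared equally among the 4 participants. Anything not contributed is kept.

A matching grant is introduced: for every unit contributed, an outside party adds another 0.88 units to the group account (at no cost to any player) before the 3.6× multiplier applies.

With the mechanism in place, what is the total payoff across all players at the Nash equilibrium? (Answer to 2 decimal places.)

514.37 tokens

With the mechanism, a contributed unit returns 3.6 × 1.88 / 4 = 1.6920 per unit of net cost to the contributor — now above 1 — so contributing fully is weakly dominant for every player.
At the Nash equilibrium everyone contributes 19. Group total payoff = 3.6 × 1.88 × 76 = 514.37.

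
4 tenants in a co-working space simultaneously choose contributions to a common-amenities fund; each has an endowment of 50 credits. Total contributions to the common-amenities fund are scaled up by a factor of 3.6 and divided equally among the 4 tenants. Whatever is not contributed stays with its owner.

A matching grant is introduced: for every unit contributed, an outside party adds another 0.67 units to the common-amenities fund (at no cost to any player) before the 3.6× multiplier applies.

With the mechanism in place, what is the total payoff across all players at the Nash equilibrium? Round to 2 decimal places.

1202.40 credits

Under the mechanism each unit contributed yields 3.6 × 1.67 / 4 = 1.5030 back to its contributor per unit of net cost, which exceeds 1, making full contribution the dominant choice for everyone.
At the Nash equilibrium everyone contributes 50. Group total payoff = 3.6 × 1.67 × 200 = 1202.40.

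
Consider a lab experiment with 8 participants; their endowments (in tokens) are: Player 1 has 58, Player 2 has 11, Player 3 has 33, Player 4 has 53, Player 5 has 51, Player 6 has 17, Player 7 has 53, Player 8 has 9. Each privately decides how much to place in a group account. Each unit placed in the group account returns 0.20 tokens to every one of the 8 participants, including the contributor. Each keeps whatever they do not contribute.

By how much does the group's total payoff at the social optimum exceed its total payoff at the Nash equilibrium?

The private return per contributed unit is 0.20 < 1 for everyone, so the Nash equilibrium is zero contribution and the group total is Σ E_j = 58 + 11 + 33 + 53 + 51 + 17 + 53 + 9 = 285.
Each contributed unit returns 1.600 to the group, so the social optimum is full contribution by everyone: group total = 1.600 × 285 = 456.00.
Efficiency loss = (1.600 − 1) × 285 = 171.00.

171.00 tokens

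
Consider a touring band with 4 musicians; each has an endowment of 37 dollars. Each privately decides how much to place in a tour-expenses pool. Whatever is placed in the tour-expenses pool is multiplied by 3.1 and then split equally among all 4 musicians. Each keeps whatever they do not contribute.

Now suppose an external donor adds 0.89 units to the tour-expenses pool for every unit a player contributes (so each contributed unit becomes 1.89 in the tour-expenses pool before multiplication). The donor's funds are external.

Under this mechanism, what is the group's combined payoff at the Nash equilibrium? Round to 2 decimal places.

The effective private return per unit is now 3.1 × 1.89 / 4 = 1.4648 > 1, so every player's dominant strategy flips to full contribution.
At the Nash equilibrium everyone contributes 37. Group total payoff = 3.1 × 1.89 × 148 = 867.13.

867.13 dollars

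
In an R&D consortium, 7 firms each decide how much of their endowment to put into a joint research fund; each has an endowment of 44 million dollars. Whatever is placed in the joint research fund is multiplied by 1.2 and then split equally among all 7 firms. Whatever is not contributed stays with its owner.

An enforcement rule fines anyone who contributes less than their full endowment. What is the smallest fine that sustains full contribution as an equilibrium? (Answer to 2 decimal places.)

Given the others contribute fully, the best deviation is to contribute 0 (any partial contribution still incurs the fine and gives up units whose private return 0.1714 is below 1).
Deviating from 44 to 0 saves 44 million dollars but forfeits the deviator's share of the drop in the joint research fund: 1.2/7 × 44 = 7.54.
So the deviation gain is 44 − 7.54 = 36.46, and the fine must be at least 36.46 million dollars to wipe it out.

36.46 million dollars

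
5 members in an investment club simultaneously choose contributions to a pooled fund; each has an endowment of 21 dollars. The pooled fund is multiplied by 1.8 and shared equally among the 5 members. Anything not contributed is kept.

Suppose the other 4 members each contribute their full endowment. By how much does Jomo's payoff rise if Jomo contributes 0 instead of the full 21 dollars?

13.44 dollars

Switching from a contribution of 21 to 0 lets Jomo keep an extra 21 dollars, but lowers the pooled fund by 21, which costs Jomo their own share of that drop: 1.8/5 × 21 = 7.56.
Net gain = 21 − 7.56 = 13.44. The private return per contributed unit (0.3600) is below 1, so free-riding is indeed the best response regardless of what the others do.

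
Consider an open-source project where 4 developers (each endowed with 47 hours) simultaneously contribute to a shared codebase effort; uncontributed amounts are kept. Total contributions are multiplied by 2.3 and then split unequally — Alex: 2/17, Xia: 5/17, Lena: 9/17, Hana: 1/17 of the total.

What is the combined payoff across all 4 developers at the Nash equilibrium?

249.10 hours

Each unit j contributes comes back to j as 2.3 × (j's share), so j prefers to contribute only if that share exceeds 1/2.3 = 0.4348; otherwise keeping the unit dominates.
The only share above 0.4348 is Lena's 9/17, contributing 47; the remaining 3 contribute 0. Total contributed: 47.
The shared codebase effort pays out 2.3 × 47 = 108.10 in total (split across the unequal shares, but the aggregate is all that matters for the group sum).
The 3 free-riders keep 47 each, adding 141. Group total = 141 + 108.10 = 249.10.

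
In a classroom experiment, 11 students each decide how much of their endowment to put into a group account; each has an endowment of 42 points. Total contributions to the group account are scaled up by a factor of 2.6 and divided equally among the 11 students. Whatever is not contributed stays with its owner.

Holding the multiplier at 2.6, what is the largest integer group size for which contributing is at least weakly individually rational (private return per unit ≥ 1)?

2

Private return per unit is 2.6/(group size), which is ≥ 1 whenever the group size is ≤ 2.6.
The largest such integer is 2.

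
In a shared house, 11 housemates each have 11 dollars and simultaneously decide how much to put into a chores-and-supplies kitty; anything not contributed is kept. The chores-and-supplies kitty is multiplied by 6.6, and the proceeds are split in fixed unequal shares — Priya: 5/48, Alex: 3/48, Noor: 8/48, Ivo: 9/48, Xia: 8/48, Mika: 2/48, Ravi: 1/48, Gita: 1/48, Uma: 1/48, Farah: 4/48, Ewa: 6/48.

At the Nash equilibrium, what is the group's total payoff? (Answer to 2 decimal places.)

For player j, contributing a unit is worthwhile iff 6.6 × (j's share) ≥ 1, i.e. iff j's share is at least 0.1515.
Noor, Ivo and Xia are above the threshold, contributing 11 each; the remaining 8 contribute 0. Total contributed: 33.
The chores-and-supplies kitty pays out 6.6 × 33 = 217.80 in total (split across the unequal shares, but the aggregate is all that matters for the group sum).
The 8 free-riders keep 11 each, adding 88. Group total = 88 + 217.80 = 305.80.

305.80 dollars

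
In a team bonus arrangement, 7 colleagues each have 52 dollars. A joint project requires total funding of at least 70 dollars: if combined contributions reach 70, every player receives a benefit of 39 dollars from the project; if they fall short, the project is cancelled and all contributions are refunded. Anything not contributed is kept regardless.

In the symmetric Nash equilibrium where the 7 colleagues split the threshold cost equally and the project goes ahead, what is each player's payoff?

81 dollars

Equal share of the threshold: 70/7 = 10.
At this profile no one gains by cutting their contribution: any cut drops the total below 70, the project is cancelled, contributions are refunded, and the deviator ends with 52, which is less than 52 − 10 + 39 = 81. Contributing more than 10 just wastes the excess. So contributing exactly 10 is a best response.
Each player's payoff: 52 − 10 + 39 = 81.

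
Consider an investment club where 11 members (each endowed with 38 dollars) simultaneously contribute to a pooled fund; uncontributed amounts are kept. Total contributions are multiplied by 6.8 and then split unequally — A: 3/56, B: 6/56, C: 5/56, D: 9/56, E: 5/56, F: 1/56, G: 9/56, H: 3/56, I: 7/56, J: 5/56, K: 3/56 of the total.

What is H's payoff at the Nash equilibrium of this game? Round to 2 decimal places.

65.69 dollars

For player j, contributing a unit is worthwhile iff 6.8 × (j's share) ≥ 1, i.e. iff j's share is at least 0.1471.
The shares above 0.1471 belong to D and G, contributing 38 each; the remaining 9 contribute 0. Total contributed: 76.
H keeps 38 and receives 6.8 × 76 × 3/56 = 27.69 from the pooled fund, for a payoff of 65.69.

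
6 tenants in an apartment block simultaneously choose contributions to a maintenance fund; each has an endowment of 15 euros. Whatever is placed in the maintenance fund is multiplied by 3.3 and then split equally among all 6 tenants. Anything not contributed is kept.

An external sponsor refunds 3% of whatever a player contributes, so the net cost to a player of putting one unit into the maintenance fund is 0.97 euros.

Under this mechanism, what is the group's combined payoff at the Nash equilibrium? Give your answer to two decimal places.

With the mechanism, a contributed unit returns (3.3/6) / 0.97 = 0.5670 per unit of net cost — still below 1 — so contributing 0 remains dominant for every player.
Everyone keeps their endowment and the group total is 6 × 15 = 90.

90.00 euros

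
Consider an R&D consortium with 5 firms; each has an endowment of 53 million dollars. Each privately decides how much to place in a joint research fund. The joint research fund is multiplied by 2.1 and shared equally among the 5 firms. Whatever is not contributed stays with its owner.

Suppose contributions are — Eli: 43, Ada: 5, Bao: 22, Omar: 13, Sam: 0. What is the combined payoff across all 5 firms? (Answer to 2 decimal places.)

356.30 million dollars

Total contributed: 43 + 5 + 22 + 13 + 0 = 83; total kept: 5 × 53 − 83 = 182.
The joint research fund pays out 2.1 × 83 = 174.30 in aggregate.
Group total = 182 + 174.30 = 356.30.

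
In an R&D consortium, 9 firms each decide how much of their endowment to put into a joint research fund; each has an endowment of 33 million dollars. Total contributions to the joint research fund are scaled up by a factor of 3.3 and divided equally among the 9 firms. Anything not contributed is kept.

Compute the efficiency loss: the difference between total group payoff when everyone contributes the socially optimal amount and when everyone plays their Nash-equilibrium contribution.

Each contributed unit returns 3.3/9 = 0.3667 to its contributor — below 1 — so contributing 0 is dominant for every player. At the Nash equilibrium everyone keeps their 33, and the group total is 9 × 33 = 297.
Each contributed unit returns 3.300 to the group as a whole (0.3667 to each of 9 players), which exceeds 1, so the social optimum is full contribution: group total = 3.300 × 297 = 980.10.
Efficiency loss = 980.10 − 297 = 683.10.

683.10 million dollars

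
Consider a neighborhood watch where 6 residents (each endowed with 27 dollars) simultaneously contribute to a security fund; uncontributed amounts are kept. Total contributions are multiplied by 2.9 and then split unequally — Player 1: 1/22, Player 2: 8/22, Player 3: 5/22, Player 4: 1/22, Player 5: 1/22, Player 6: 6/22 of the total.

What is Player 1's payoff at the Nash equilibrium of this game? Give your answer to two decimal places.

30.56 dollars

Player j's private return per contributed unit is 2.9 × (j's share). Contributing is weakly dominant for j when that share is at least 1/2.9 = 0.3448, and contributing 0 is dominant otherwise.
Player 2 alone (share 8/22) is above the threshold, contributing 27; the remaining 5 contribute 0. Total contributed: 27.
Player 1 keeps 27 and receives 2.9 × 27 × 1/22 = 3.56 from the security fund, for a payoff of 30.56.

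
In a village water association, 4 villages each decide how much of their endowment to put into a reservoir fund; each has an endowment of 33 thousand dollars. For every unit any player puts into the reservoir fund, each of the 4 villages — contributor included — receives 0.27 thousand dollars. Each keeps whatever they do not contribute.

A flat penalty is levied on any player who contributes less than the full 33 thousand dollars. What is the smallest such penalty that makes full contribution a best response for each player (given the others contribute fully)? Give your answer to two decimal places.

24.09 thousand dollars

Given the others contribute fully, the best deviation is to contribute 0 (any partial contribution still incurs the fine and gives up units whose private return 0.27 is below 1).
Deviating from 33 to 0 saves 33 thousand dollars but forfeits the deviator's share of the drop in the reservoir fund: 0.27 × 33 = 8.91.
So the deviation gain is 33 − 8.91 = 24.09, and the fine must be at least 24.09 thousand dollars to wipe it out.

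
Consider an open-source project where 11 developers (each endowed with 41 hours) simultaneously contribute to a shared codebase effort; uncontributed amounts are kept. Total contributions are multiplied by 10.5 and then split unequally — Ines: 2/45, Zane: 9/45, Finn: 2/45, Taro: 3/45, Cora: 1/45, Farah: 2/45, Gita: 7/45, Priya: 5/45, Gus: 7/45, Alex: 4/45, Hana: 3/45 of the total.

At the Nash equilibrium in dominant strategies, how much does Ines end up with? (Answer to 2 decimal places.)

117.53 hours

A player with share s gets back 10.5·s per unit contributed, so full contribution is dominant for anyone with s > 1/10.5 = 0.0952 and zero contribution is dominant for anyone below.
Zane, Gita, Priya and Gus clear that bar, contributing 41 each; the remaining 7 contribute 0. Total contributed: 164.
Ines keeps 41 and receives 10.5 × 164 × 2/45 = 76.53 from the shared codebase effort, for a payoff of 117.53.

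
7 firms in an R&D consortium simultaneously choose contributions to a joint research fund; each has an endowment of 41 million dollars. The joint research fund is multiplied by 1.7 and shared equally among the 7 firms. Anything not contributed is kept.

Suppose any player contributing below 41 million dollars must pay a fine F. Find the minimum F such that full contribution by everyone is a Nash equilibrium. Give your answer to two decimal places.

31.04 million dollars

Given the others contribute fully, the best deviation is to contribute 0 (any partial contribution still incurs the fine and gives up units whose private return 0.2429 is below 1).
Deviating from 41 to 0 saves 41 million dollars but forfeits the deviator's share of the drop in the joint research fund: 1.7/7 × 41 = 9.96.
So the deviation gain is 41 − 9.96 = 31.04, and the fine must be at least 31.04 million dollars to wipe it out.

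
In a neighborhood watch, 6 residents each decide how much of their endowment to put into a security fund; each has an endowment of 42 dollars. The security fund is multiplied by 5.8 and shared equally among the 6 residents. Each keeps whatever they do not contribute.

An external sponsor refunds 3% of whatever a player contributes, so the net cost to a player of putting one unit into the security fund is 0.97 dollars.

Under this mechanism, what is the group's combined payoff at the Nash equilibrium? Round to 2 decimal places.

252.00 dollars

With the mechanism, a contributed unit returns (5.8/6) / 0.97 = 0.9966 per unit of net cost — still below 1 — so contributing 0 remains dominant for every player.
Everyone keeps their endowment and the group total is 6 × 42 = 252.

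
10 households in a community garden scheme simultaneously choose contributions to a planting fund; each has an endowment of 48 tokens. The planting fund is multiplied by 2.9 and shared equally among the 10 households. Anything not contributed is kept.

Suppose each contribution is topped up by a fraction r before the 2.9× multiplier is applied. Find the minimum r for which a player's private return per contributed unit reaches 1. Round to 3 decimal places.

With matching at rate r, one contributed unit becomes (1 + r) in the planting fund and returns 2.9 × (1 + r) / 10 to the contributor.
Setting this equal to 1: 1 + r = 10/2.9 = 3.4483.
So the minimum matching rate is r = 3.4483 − 1 = 2.448.

2.448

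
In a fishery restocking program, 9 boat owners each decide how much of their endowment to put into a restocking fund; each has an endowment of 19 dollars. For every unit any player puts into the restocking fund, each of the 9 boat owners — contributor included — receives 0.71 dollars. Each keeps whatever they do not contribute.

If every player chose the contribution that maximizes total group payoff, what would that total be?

1092.69 dollars

Each contributed unit returns 6.390 to the group as a whole (0.71 to each of 9 players), which exceeds 1, so the social optimum is full contribution: group total = 6.390 × 171 = 1092.69.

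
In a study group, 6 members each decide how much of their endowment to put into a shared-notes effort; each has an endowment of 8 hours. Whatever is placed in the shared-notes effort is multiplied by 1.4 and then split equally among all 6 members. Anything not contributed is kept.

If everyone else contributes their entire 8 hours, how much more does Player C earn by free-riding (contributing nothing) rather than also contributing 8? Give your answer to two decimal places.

6.13 hours

Switching from a contribution of 8 to 0 lets Player C keep an extra 8 hours, but lowers the shared-notes effort by 8, which costs Player C their own share of that drop: 1.4/6 × 8 = 1.87.
Net gain = 8 − 1.87 = 6.13. The private return per contributed unit (0.2333) is below 1, so free-riding is indeed the best response regardless of what the others do.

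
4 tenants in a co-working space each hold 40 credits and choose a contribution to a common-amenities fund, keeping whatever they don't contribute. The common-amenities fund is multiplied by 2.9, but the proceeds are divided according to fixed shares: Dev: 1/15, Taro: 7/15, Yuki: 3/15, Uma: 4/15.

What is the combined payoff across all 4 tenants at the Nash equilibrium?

Player j's private return per contributed unit is 2.9 × (j's share). Contributing is weakly dominant for j when that share is at least 1/2.9 = 0.3448, and contributing 0 is dominant otherwise.
Taro alone (share 7/15) is above the threshold, contributing 40; the remaining 3 contribute 0. Total contributed: 40.
The common-amenities fund pays out 2.9 × 40 = 116.00 in total (split across the unequal shares, but the aggregate is all that matters for the group sum).
The 3 free-riders keep 40 each, adding 120. Group total = 120 + 116.00 = 236.00.

236.00 credits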